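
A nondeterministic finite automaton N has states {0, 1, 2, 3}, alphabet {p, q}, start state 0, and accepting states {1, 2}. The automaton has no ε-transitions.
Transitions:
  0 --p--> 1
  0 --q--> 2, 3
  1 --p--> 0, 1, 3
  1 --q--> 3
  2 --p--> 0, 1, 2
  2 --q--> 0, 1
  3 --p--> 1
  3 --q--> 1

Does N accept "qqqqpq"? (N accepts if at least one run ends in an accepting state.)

accepted

Start: {0}
read q: {2, 3}
read q: {0, 1}
read q: {2, 3}
read q: {0, 1}
read p: {0, 1, 3}
read q: {1, 2, 3}
Reachable ∩ accepting = {1, 2} — nonempty.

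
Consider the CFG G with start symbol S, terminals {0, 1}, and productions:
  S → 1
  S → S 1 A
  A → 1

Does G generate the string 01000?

no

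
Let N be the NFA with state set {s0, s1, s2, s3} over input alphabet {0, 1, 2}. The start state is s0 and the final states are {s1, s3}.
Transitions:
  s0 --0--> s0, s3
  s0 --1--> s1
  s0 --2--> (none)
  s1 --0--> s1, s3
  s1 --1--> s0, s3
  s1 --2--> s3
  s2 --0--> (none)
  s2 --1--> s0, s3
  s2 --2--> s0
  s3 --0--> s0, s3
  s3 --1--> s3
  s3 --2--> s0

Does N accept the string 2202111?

Start: {s0}
read 2: {}
The reachable set is empty and stays empty for the remaining 6 symbols.
Reachable ∩ accepting = {} — empty.

rejected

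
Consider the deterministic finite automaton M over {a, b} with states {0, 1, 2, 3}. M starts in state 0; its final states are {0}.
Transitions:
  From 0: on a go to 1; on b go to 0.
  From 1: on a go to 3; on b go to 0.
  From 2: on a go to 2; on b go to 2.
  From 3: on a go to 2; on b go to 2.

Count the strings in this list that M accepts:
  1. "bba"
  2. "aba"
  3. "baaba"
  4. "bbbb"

"bba": rejected
"aba": rejected
"baaba": rejected
"bbbb": accepted

1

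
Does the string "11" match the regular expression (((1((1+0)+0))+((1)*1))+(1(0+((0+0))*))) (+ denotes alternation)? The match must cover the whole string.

The left alternative ((1((1+0)+0))+((1)*1)) matches 11.

yes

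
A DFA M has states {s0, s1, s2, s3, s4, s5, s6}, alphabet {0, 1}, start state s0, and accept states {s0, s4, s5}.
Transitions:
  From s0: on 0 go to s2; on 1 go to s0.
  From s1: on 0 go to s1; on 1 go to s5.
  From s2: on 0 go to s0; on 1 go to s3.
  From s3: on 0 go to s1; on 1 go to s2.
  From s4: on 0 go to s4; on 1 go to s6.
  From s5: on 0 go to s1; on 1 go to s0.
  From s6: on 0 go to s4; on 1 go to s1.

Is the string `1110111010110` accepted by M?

rejected

s0 --1--> s0
s0 --1--> s0
s0 --1--> s0
s0 --0--> s2
s2 --1--> s3
s3 --1--> s2
s2 --1--> s3
s3 --0--> s1
s1 --1--> s5
s5 --0--> s1
s1 --1--> s5
s5 --1--> s0
s0 --0--> s2
End in state s2, which is not an accepting state.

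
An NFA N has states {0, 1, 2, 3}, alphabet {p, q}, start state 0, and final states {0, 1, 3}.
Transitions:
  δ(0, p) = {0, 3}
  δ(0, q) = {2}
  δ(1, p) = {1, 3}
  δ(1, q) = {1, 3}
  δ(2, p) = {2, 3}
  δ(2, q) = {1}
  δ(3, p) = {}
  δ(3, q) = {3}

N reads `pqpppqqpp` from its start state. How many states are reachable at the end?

2

Start: {0}
read p: {0, 3}
read q: {2, 3}
read p: {2, 3}
read p: {2, 3}
read p: {2, 3}
read q: {1, 3}
read q: {1, 3}
read p: {1, 3}
read p: {1, 3}
Final reachable set {1, 3} has 2 states.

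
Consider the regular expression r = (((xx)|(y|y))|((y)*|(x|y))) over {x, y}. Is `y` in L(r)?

yes

The left alternative ((xx)|(y|y)) matches y.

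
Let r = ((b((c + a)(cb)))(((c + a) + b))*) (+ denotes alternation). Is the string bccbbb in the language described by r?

Split as bccb·bb: (b((c+a)(cb))) matches bccb and (((c+a)+b))* matches bb.

yes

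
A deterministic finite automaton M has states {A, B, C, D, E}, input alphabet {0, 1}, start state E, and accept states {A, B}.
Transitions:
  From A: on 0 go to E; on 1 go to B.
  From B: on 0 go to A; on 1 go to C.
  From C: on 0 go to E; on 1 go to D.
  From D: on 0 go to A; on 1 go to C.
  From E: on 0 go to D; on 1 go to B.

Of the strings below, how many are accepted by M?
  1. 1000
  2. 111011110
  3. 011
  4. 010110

1000: rejected
111011110: rejected
011: rejected
010110: rejected

0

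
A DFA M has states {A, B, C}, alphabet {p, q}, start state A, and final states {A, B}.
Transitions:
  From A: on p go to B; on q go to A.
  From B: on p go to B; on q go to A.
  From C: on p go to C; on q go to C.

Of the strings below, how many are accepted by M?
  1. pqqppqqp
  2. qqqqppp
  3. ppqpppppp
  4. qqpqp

4

pqqppqqp: accepted
qqqqppp: accepted
ppqpppppp: accepted
qqpqp: accepted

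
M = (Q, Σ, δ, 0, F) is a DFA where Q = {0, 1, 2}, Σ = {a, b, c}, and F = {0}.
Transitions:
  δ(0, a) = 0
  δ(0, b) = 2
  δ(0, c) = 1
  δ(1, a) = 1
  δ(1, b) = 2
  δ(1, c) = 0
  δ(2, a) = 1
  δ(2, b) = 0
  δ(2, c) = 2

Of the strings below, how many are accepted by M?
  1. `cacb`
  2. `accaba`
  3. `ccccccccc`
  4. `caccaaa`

`cacb`: rejected
`accaba`: rejected
`ccccccccc`: rejected
`caccaaa`: rejected

0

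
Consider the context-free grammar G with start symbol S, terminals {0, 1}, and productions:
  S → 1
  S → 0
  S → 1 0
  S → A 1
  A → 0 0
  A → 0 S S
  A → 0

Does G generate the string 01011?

S ⇒ A1 ⇒ 0SS1 ⇒ 010S1 ⇒ 01011

yes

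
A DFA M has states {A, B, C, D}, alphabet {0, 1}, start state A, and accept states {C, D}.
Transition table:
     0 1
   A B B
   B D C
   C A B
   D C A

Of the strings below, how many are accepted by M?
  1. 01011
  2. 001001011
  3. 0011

01011: accepted
001001011: rejected
0011: rejected

1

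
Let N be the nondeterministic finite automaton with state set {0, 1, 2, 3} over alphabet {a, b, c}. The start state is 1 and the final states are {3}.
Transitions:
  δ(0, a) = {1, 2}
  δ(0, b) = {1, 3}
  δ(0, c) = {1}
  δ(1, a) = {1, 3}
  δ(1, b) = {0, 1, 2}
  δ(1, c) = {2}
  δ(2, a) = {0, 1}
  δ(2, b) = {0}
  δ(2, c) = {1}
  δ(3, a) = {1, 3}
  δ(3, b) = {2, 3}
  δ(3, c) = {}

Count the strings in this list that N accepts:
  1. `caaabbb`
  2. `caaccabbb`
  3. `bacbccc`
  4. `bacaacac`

2

`caaabbb`: accepted
`caaccabbb`: accepted
`bacbccc`: rejected
`bacaacac`: rejected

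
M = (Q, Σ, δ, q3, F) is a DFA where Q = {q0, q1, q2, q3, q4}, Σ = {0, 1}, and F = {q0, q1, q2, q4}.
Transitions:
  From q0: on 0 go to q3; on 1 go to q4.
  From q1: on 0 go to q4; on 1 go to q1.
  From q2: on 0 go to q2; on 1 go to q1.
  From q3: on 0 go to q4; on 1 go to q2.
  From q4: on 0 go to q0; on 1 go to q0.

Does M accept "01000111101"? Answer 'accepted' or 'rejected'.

q3 --0--> q4
q4 --1--> q0
q0 --0--> q3
q3 --0--> q4
q4 --0--> q0
q0 --1--> q4
q4 --1--> q0
q0 --1--> q4
q4 --1--> q0
q0 --0--> q3
q3 --1--> q2
End in state q2, which is an accepting state.

accepted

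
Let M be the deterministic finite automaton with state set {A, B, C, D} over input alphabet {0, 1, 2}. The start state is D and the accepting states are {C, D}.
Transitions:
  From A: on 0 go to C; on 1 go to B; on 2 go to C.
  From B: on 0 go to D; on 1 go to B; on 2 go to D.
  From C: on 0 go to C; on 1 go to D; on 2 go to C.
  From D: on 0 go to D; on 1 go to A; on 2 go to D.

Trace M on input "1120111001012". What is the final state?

D --1--> A
A --1--> B
B --2--> D
D --0--> D
D --1--> A
A --1--> B
B --1--> B
B --0--> D
D --0--> D
D --1--> A
A --0--> C
C --1--> D
D --2--> D

D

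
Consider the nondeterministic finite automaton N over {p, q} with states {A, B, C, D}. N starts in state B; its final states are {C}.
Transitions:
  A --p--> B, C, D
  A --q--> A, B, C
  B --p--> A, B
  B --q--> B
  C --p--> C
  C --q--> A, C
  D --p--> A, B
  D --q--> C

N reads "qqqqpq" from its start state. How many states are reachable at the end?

3

Start: {B}
read q: {B}
read q: {B}
read q: {B}
read q: {B}
read p: {A, B}
read q: {A, B, C}
Final reachable set {A, B, C} has 3 states.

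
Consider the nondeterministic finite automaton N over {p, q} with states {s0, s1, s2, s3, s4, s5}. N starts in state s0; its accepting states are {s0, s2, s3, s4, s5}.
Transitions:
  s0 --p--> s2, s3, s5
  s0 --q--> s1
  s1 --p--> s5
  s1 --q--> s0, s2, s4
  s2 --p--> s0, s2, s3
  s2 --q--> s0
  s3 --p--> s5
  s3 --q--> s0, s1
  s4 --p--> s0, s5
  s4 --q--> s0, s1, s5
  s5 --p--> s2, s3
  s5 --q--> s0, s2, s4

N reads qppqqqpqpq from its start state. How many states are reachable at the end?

Start: {s0}
read q: {s1}
read p: {s5}
read p: {s2, s3}
read q: {s0, s1}
read q: {s0, s1, s2, s4}
read q: {s0, s1, s2, s4, s5}
read p: {s0, s2, s3, s5}
read q: {s0, s1, s2, s4}
read p: {s0, s2, s3, s5}
read q: {s0, s1, s2, s4}
Final reachable set {s0, s1, s2, s4} has 4 states.

4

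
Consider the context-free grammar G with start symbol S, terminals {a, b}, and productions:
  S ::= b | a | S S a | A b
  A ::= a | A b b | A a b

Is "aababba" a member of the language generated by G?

no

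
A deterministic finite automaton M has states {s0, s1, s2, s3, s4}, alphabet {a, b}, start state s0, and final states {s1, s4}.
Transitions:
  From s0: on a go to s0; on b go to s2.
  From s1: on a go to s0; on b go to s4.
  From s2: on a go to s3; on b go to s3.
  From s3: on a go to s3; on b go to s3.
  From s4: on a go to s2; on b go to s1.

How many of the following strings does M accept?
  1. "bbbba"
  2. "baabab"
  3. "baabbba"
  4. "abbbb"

"bbbba": rejected
"baabab": rejected
"baabbba": rejected
"abbbb": rejected

0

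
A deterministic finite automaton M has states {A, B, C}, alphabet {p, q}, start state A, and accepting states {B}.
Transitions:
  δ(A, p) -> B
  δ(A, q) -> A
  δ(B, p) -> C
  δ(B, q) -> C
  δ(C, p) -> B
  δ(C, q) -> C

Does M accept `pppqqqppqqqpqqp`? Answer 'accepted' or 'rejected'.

accepted

A --p--> B
B --p--> C
C --p--> B
B --q--> C
C --q--> C
C --q--> C
C --p--> B
B --p--> C
C --q--> C
C --q--> C
C --q--> C
C --p--> B
B --q--> C
C --q--> C
C --p--> B
End in state B, which is an accepting state.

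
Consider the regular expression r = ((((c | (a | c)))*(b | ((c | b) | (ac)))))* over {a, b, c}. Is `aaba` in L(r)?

aaba cannot be split into zero or more pieces each matching (((c|(a|c)))*(b|((c|b)|(ac)))).

no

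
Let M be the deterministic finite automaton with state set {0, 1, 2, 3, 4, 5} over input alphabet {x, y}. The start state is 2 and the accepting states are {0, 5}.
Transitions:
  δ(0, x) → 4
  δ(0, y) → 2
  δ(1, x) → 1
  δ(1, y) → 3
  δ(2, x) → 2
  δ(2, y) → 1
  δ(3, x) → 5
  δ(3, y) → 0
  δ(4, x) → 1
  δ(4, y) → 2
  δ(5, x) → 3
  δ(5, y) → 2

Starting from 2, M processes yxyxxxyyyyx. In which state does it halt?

2 --y--> 1
1 --x--> 1
1 --y--> 3
3 --x--> 5
5 --x--> 3
3 --x--> 5
5 --y--> 2
2 --y--> 1
1 --y--> 3
3 --y--> 0
0 --x--> 4

4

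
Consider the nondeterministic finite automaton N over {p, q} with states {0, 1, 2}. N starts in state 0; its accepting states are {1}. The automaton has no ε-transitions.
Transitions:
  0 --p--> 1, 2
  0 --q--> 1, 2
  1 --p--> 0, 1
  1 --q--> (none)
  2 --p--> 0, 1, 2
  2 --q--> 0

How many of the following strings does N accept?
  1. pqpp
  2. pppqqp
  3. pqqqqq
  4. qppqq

pqpp: accepted
pppqqp: accepted
pqqqqq: rejected
qppqq: accepted

3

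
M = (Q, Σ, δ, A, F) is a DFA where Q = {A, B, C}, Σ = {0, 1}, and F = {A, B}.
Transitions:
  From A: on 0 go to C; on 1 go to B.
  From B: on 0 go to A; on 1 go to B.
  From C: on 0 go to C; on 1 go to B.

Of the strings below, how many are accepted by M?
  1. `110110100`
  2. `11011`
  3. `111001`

`110110100`: rejected
`11011`: accepted
`111001`: accepted

2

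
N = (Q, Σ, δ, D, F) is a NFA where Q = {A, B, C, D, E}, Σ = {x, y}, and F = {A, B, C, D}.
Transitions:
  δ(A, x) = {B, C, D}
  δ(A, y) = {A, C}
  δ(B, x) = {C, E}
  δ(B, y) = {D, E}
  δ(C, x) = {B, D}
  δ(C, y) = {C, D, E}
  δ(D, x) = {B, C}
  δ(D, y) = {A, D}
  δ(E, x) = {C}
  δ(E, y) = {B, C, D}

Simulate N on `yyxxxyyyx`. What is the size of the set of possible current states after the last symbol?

4

Start: {D}
read y: {A, D}
read y: {A, C, D}
read x: {B, C, D}
read x: {B, C, D, E}
read x: {B, C, D, E}
read y: {A, B, C, D, E}
read y: {A, B, C, D, E}
read y: {A, B, C, D, E}
read x: {B, C, D, E}
Final reachable set {B, C, D, E} has 4 states.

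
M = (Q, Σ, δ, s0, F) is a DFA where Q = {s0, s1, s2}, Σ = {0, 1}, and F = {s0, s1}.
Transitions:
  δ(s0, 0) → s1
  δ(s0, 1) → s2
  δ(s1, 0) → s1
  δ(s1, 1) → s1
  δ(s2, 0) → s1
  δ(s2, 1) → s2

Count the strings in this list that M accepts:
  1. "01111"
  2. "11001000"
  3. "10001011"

"01111": accepted
"11001000": accepted
"10001011": accepted

3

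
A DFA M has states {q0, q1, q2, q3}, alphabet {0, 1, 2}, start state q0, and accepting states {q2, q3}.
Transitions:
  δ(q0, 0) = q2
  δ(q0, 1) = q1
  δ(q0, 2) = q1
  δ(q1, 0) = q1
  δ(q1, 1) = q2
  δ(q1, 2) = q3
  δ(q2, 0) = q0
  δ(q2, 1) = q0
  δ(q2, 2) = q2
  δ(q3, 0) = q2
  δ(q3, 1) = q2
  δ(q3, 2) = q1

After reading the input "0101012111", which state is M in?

q1

q0 --0--> q2
q2 --1--> q0
q0 --0--> q2
q2 --1--> q0
q0 --0--> q2
q2 --1--> q0
q0 --2--> q1
q1 --1--> q2
q2 --1--> q0
q0 --1--> q1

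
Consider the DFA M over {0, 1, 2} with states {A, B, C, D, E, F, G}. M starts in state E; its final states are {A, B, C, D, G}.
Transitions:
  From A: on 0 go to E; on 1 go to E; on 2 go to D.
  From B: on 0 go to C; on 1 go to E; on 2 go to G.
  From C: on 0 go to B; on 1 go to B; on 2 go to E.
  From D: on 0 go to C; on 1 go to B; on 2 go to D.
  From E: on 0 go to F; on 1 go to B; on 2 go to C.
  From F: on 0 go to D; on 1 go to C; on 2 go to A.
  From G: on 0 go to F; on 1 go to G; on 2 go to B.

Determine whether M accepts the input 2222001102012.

E --2--> C
C --2--> E
E --2--> C
C --2--> E
E --0--> F
F --0--> D
D --1--> B
B --1--> E
E --0--> F
F --2--> A
A --0--> E
E --1--> B
B --2--> G
End in state G, which is an accepting state.

accepted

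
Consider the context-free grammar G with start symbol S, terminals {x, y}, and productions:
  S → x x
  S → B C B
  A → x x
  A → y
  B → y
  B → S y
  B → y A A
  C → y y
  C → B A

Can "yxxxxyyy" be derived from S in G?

yes

S ⇒ BCB ⇒ yAACB ⇒ yxxACB ⇒ yxxxxCB ⇒ yxxxxyyB ⇒ yxxxxyyy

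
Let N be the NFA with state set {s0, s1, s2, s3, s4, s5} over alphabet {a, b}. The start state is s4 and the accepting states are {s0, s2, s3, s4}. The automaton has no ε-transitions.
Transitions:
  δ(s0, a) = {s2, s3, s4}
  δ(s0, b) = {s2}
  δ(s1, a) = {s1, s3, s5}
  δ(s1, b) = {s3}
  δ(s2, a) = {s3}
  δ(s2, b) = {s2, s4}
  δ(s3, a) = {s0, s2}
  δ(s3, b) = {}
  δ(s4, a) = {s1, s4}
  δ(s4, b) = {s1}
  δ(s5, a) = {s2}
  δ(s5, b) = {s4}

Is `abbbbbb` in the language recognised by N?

rejected

Start: {s4}
read a: {s1, s4}
read b: {s1, s3}
read b: {s3}
read b: {}
The reachable set is empty and stays empty for the remaining 3 symbols.
Reachable ∩ accepting = {} — empty.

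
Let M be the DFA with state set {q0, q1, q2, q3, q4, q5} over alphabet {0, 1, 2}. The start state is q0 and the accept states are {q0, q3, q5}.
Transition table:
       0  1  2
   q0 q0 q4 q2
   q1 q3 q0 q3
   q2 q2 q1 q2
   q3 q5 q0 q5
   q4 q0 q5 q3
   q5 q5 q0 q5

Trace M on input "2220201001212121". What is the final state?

q0 --2--> q2
q2 --2--> q2
q2 --2--> q2
q2 --0--> q2
q2 --2--> q2
q2 --0--> q2
q2 --1--> q1
q1 --0--> q3
q3 --0--> q5
q5 --1--> q0
q0 --2--> q2
q2 --1--> q1
q1 --2--> q3
q3 --1--> q0
q0 --2--> q2
q2 --1--> q1

q1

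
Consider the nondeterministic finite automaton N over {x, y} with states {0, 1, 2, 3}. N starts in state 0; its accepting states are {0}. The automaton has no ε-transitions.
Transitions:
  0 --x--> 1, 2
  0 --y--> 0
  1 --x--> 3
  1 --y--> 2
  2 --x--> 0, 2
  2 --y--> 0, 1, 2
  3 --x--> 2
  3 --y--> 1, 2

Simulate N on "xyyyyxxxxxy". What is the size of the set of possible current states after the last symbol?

3

Start: {0}
read x: {1, 2}
read y: {0, 1, 2}
read y: {0, 1, 2}
read y: {0, 1, 2}
read y: {0, 1, 2}
read x: {0, 1, 2, 3}
read x: {0, 1, 2, 3}
read x: {0, 1, 2, 3}
read x: {0, 1, 2, 3}
read x: {0, 1, 2, 3}
read y: {0, 1, 2}
Final reachable set {0, 1, 2} has 3 states.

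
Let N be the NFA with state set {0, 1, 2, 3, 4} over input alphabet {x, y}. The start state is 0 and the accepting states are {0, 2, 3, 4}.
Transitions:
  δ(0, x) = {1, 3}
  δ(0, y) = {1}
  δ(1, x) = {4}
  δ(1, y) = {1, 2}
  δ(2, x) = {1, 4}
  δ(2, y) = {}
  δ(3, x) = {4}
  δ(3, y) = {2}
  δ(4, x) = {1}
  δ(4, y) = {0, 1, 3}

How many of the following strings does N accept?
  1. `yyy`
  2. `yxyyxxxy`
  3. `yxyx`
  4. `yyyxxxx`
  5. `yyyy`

5

`yyy`: accepted
`yxyyxxxy`: accepted
`yxyx`: accepted
`yyyxxxx`: accepted
`yyyy`: accepted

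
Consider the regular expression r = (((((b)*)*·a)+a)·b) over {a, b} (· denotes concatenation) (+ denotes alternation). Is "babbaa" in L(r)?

no

No split of babbaa into u·v has ((((b)*)*·a)+a) matching u and b matching v.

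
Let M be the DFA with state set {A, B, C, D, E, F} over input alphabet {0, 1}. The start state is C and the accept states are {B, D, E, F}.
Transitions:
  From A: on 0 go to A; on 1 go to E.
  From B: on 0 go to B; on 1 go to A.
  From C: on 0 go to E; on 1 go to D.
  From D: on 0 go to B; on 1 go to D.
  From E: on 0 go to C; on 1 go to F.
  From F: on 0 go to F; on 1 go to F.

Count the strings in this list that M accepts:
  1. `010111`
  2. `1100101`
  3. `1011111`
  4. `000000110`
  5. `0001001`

5

`010111`: accepted
`1100101`: accepted
`1011111`: accepted
`000000110`: accepted
`0001001`: accepted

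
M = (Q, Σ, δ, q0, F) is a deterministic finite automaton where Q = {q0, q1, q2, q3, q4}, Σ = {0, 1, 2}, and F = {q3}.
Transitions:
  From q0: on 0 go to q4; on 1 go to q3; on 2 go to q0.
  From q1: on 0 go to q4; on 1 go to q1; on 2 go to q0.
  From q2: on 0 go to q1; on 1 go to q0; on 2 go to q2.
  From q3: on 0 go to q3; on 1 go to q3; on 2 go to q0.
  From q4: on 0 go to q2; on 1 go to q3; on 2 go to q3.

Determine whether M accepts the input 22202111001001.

q0 --2--> q0
q0 --2--> q0
q0 --2--> q0
q0 --0--> q4
q4 --2--> q3
q3 --1--> q3
q3 --1--> q3
q3 --1--> q3
q3 --0--> q3
q3 --0--> q3
q3 --1--> q3
q3 --0--> q3
q3 --0--> q3
q3 --1--> q3
End in state q3, which is an accepting state.

accepted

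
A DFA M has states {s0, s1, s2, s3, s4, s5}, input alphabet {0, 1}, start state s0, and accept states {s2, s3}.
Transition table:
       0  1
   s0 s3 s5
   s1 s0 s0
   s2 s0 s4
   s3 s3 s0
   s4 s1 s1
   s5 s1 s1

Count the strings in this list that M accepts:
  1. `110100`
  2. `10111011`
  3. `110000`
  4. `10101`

1

`110100`: rejected
`10111011`: rejected
`110000`: accepted
`10101`: rejected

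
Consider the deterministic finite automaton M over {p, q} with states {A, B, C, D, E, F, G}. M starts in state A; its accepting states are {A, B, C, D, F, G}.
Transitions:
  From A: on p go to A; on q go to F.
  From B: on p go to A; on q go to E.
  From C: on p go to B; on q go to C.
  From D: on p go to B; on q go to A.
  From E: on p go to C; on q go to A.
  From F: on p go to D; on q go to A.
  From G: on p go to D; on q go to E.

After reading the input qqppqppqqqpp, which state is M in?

B

A --q--> F
F --q--> A
A --p--> A
A --p--> A
A --q--> F
F --p--> D
D --p--> B
B --q--> E
E --q--> A
A --q--> F
F --p--> D
D --p--> B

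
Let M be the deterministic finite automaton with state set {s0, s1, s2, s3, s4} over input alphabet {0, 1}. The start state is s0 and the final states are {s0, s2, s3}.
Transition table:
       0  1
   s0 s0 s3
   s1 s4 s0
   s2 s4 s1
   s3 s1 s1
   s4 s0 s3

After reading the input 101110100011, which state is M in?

s0 --1--> s3
s3 --0--> s1
s1 --1--> s0
s0 --1--> s3
s3 --1--> s1
s1 --0--> s4
s4 --1--> s3
s3 --0--> s1
s1 --0--> s4
s4 --0--> s0
s0 --1--> s3
s3 --1--> s1

s1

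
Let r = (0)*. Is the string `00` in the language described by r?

yes

Split into 2 pieces 0 · 0; each matches 0.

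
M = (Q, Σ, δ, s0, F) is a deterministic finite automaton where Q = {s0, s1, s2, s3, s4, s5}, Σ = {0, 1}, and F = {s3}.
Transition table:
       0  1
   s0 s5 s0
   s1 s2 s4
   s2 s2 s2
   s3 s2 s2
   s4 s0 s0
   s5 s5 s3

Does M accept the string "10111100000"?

rejected

s0 --1--> s0
s0 --0--> s5
s5 --1--> s3
s3 --1--> s2
s2 --1--> s2
s2 --1--> s2
s2 --0--> s2
s2 --0--> s2
s2 --0--> s2
s2 --0--> s2
s2 --0--> s2
End in state s2, which is not an accepting state.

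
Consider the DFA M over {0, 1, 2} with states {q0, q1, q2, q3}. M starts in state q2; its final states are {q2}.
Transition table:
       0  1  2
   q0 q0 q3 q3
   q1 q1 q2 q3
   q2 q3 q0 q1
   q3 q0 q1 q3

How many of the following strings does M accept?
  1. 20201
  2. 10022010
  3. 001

20201: rejected
10022010: rejected
001: rejected

0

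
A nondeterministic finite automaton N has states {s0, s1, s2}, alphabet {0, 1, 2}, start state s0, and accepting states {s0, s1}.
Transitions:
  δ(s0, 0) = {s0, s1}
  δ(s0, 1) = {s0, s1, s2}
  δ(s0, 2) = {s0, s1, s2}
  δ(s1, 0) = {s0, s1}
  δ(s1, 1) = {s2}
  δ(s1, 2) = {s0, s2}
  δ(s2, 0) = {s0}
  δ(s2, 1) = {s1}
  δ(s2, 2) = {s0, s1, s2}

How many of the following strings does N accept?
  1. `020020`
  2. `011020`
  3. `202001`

3

`020020`: accepted
`011020`: accepted
`202001`: accepted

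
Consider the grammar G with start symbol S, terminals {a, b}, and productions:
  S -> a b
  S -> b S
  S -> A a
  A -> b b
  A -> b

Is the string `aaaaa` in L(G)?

no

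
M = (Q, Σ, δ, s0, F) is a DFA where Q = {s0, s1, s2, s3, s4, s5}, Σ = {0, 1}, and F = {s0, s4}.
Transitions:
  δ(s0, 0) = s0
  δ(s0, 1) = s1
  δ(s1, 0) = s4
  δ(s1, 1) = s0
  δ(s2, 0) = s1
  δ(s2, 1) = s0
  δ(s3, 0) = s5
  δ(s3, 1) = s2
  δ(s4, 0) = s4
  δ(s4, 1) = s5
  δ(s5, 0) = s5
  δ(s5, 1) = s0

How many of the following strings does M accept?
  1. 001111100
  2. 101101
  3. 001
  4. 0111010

001111100: accepted
101101: rejected
001: rejected
0111010: rejected

1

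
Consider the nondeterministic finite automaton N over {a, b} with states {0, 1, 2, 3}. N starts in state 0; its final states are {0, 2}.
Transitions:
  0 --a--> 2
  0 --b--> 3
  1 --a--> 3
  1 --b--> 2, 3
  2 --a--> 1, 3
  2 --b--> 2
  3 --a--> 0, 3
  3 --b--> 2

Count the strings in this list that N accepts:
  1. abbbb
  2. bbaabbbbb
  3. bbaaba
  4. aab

4

abbbb: accepted
bbaabbbbb: accepted
bbaaba: accepted
aab: accepted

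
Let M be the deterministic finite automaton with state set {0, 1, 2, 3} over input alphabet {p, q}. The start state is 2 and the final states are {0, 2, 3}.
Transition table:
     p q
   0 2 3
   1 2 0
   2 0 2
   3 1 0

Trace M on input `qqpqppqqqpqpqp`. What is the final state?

2

2 --q--> 2
2 --q--> 2
2 --p--> 0
0 --q--> 3
3 --p--> 1
1 --p--> 2
2 --q--> 2
2 --q--> 2
2 --q--> 2
2 --p--> 0
0 --q--> 3
3 --p--> 1
1 --q--> 0
0 --p--> 2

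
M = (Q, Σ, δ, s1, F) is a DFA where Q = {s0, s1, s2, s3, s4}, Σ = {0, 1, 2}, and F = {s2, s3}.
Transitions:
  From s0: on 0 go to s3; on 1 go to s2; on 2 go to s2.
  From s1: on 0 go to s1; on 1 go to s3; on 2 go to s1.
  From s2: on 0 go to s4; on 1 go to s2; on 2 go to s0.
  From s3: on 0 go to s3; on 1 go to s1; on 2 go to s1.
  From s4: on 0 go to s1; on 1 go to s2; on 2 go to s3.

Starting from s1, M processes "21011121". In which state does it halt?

s3

s1 --2--> s1
s1 --1--> s3
s3 --0--> s3
s3 --1--> s1
s1 --1--> s3
s3 --1--> s1
s1 --2--> s1
s1 --1--> s3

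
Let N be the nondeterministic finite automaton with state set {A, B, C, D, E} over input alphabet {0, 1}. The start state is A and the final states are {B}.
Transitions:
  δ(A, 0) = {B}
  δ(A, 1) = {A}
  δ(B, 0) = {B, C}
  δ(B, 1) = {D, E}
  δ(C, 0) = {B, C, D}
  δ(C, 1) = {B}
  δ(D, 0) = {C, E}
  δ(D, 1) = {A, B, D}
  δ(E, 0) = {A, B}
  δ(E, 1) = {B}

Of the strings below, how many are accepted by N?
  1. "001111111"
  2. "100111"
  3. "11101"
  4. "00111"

3

"001111111": accepted
"100111": accepted
"11101": rejected
"00111": accepted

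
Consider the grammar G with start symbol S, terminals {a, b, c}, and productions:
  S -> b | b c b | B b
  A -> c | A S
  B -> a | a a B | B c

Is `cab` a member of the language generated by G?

no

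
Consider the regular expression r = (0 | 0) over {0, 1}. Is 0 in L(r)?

The left alternative 0 matches 0.

yes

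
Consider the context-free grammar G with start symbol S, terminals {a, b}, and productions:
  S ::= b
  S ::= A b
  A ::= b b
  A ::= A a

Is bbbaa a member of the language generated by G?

no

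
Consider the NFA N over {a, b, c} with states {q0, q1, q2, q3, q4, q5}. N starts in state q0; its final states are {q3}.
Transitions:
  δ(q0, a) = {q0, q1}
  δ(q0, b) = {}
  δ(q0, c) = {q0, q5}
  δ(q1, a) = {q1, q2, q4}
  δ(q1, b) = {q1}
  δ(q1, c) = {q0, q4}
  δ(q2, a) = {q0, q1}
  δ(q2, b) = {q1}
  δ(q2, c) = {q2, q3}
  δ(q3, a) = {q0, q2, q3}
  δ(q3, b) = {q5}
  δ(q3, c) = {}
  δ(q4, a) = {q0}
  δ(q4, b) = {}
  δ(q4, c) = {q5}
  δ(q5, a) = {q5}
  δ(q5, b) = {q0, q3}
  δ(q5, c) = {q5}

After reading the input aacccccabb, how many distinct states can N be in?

4

Start: {q0}
read a: {q0, q1}
read a: {q0, q1, q2, q4}
read c: {q0, q2, q3, q4, q5}
read c: {q0, q2, q3, q5}
read c: {q0, q2, q3, q5}
read c: {q0, q2, q3, q5}
read c: {q0, q2, q3, q5}
read a: {q0, q1, q2, q3, q5}
read b: {q0, q1, q3, q5}
read b: {q0, q1, q3, q5}
Final reachable set {q0, q1, q3, q5} has 4 states.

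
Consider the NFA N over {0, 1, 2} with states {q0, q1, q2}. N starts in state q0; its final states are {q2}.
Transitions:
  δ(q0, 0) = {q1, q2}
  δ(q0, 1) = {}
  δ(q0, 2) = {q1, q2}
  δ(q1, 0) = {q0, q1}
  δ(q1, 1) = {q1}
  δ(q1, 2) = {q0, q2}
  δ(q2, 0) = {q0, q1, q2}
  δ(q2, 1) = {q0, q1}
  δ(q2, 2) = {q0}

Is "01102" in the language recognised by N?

Start: {q0}
read 0: {q1, q2}
read 1: {q0, q1}
read 1: {q1}
read 0: {q0, q1}
read 2: {q0, q1, q2}
Reachable ∩ accepting = {q2} — nonempty.

accepted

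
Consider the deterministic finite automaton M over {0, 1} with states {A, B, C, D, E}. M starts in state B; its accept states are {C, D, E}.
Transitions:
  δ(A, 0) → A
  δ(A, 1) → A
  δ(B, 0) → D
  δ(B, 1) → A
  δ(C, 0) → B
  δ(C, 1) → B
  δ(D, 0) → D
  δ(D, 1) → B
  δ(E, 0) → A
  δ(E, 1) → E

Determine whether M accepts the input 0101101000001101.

rejected

B --0--> D
D --1--> B
B --0--> D
D --1--> B
B --1--> A
A --0--> A
A --1--> A
A --0--> A
A --0--> A
A --0--> A
A --0--> A
A --0--> A
A --1--> A
A --1--> A
A --0--> A
A --1--> A
End in state A, which is not an accepting state.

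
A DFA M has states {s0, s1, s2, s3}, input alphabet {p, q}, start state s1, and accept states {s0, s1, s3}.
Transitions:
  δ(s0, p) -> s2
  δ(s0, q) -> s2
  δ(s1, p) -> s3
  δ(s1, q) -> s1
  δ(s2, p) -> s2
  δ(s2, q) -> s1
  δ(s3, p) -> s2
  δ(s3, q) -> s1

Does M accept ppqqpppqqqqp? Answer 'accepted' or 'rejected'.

accepted

s1 --p--> s3
s3 --p--> s2
s2 --q--> s1
s1 --q--> s1
s1 --p--> s3
s3 --p--> s2
s2 --p--> s2
s2 --q--> s1
s1 --q--> s1
s1 --q--> s1
s1 --q--> s1
s1 --p--> s3
End in state s3, which is an accepting state.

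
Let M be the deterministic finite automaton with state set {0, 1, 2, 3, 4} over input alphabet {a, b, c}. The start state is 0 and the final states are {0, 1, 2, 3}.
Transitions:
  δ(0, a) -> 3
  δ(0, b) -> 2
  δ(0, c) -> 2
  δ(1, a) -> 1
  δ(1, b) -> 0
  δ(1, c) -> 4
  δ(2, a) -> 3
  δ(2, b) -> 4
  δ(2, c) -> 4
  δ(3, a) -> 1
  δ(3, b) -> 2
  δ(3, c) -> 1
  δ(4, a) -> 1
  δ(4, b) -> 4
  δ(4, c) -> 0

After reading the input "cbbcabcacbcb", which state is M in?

0 --c--> 2
2 --b--> 4
4 --b--> 4
4 --c--> 0
0 --a--> 3
3 --b--> 2
2 --c--> 4
4 --a--> 1
1 --c--> 4
4 --b--> 4
4 --c--> 0
0 --b--> 2

2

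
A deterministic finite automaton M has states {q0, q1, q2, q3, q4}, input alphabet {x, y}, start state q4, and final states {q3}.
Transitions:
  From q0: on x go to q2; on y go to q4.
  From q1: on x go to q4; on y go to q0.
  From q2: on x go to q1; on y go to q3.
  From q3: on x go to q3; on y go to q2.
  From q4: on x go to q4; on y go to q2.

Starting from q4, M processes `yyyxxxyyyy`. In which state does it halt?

q3

q4 --y--> q2
q2 --y--> q3
q3 --y--> q2
q2 --x--> q1
q1 --x--> q4
q4 --x--> q4
q4 --y--> q2
q2 --y--> q3
q3 --y--> q2
q2 --y--> q3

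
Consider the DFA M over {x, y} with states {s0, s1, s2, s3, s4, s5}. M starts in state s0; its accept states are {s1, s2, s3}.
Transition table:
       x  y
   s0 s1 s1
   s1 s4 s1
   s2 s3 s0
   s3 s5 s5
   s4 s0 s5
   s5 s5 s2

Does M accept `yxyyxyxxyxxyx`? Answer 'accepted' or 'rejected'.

s0 --y--> s1
s1 --x--> s4
s4 --y--> s5
s5 --y--> s2
s2 --x--> s3
s3 --y--> s5
s5 --x--> s5
s5 --x--> s5
s5 --y--> s2
s2 --x--> s3
s3 --x--> s5
s5 --y--> s2
s2 --x--> s3
End in state s3, which is an accepting state.

accepted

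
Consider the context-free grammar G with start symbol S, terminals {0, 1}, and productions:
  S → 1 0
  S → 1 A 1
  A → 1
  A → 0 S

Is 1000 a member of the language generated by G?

no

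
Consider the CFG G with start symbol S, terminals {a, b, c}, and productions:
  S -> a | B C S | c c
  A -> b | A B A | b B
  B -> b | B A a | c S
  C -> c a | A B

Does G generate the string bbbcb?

no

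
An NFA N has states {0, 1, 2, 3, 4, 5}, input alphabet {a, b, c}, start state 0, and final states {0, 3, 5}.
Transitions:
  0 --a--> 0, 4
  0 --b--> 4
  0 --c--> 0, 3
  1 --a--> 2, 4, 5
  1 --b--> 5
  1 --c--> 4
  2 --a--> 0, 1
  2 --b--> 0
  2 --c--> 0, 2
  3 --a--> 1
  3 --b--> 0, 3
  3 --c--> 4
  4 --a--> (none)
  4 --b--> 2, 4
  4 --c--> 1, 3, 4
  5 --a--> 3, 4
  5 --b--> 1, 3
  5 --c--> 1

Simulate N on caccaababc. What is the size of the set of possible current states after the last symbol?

5

Start: {0}
read c: {0, 3}
read a: {0, 1, 4}
read c: {0, 1, 3, 4}
read c: {0, 1, 3, 4}
read a: {0, 1, 2, 4, 5}
read a: {0, 1, 2, 3, 4, 5}
read b: {0, 1, 2, 3, 4, 5}
read a: {0, 1, 2, 3, 4, 5}
read b: {0, 1, 2, 3, 4, 5}
read c: {0, 1, 2, 3, 4}
Final reachable set {0, 1, 2, 3, 4} has 5 states.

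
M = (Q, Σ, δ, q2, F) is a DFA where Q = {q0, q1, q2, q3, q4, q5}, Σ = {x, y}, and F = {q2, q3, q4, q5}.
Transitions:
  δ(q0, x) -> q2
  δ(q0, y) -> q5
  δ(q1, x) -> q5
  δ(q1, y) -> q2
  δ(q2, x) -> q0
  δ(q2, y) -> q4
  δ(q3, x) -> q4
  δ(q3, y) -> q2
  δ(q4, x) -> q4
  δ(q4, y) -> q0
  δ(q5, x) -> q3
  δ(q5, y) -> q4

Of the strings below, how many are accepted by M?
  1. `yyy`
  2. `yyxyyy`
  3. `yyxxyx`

`yyy`: accepted
`yyxyyy`: accepted
`yyxxyx`: accepted

3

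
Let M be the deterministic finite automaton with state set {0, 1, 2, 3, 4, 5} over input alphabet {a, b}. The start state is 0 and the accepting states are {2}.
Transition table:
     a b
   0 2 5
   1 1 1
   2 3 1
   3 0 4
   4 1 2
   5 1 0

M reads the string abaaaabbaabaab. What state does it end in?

0 --a--> 2
2 --b--> 1
1 --a--> 1
1 --a--> 1
1 --a--> 1
1 --a--> 1
1 --b--> 1
1 --b--> 1
1 --a--> 1
1 --a--> 1
1 --b--> 1
1 --a--> 1
1 --a--> 1
1 --b--> 1

1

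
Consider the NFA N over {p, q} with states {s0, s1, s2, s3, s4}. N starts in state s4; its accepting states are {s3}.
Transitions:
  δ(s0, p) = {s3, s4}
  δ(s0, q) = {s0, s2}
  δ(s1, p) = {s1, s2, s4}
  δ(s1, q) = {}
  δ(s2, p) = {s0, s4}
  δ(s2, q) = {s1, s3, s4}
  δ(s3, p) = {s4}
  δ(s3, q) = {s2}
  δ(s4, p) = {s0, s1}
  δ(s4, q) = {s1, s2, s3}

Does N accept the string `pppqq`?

Start: {s4}
read p: {s0, s1}
read p: {s1, s2, s3, s4}
read p: {s0, s1, s2, s4}
read q: {s0, s1, s2, s3, s4}
read q: {s0, s1, s2, s3, s4}
Reachable ∩ accepting = {s3} — nonempty.

accepted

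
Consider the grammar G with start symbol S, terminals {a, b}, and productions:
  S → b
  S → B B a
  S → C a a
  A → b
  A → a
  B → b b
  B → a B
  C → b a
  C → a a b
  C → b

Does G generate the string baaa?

S ⇒ Caa ⇒ baaa

yes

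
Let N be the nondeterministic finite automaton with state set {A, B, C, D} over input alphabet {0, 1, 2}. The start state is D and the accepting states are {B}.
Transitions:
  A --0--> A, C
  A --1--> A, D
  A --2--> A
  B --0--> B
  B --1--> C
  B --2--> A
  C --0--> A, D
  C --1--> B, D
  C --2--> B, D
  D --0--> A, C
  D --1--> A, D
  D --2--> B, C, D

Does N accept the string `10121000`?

Start: {D}
read 1: {A, D}
read 0: {A, C}
read 1: {A, B, D}
read 2: {A, B, C, D}
read 1: {A, B, C, D}
read 0: {A, B, C, D}
read 0: {A, B, C, D}
read 0: {A, B, C, D}
Reachable ∩ accepting = {B} — nonempty.

accepted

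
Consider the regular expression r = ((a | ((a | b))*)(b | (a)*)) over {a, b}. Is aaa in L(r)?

Split as ε·aaa: (a|((a|b))*) matches ε and (b|(a)*) matches aaa.

yes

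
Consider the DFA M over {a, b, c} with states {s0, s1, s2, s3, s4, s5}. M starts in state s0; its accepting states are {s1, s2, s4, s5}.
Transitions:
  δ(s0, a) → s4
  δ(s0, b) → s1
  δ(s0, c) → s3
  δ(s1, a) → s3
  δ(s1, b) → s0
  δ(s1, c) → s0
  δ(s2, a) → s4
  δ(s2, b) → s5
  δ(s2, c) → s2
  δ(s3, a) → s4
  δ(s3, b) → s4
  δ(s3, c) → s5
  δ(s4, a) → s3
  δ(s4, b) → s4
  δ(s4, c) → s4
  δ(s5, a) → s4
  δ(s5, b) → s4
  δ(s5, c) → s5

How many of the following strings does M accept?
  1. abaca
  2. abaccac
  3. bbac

abaca: accepted
abaccac: accepted
bbac: accepted

3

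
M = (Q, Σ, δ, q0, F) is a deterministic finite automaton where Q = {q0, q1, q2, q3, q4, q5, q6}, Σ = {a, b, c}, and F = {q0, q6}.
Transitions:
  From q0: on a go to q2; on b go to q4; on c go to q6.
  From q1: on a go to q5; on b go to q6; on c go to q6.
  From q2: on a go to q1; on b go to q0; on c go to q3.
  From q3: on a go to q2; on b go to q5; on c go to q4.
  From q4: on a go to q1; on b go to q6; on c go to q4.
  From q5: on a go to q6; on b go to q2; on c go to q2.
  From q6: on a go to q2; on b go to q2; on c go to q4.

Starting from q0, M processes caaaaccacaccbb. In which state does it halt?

q0 --c--> q6
q6 --a--> q2
q2 --a--> q1
q1 --a--> q5
q5 --a--> q6
q6 --c--> q4
q4 --c--> q4
q4 --a--> q1
q1 --c--> q6
q6 --a--> q2
q2 --c--> q3
q3 --c--> q4
q4 --b--> q6
q6 --b--> q2

q2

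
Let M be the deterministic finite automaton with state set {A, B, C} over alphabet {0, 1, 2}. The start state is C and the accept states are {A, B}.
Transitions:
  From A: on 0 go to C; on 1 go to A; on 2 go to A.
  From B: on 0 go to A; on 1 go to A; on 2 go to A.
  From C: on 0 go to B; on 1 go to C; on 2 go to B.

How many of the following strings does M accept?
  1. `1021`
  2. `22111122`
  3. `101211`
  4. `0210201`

4

`1021`: accepted
`22111122`: accepted
`101211`: accepted
`0210201`: accepted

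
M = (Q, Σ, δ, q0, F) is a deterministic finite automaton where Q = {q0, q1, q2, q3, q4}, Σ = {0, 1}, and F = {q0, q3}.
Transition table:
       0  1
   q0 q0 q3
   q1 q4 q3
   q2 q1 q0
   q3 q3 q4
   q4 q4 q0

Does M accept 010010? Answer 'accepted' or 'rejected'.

q0 --0--> q0
q0 --1--> q3
q3 --0--> q3
q3 --0--> q3
q3 --1--> q4
q4 --0--> q4
End in state q4, which is not an accepting state.

rejected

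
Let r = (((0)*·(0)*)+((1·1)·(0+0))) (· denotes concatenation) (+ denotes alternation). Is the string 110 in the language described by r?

The right alternative ((1·1)·(0+0)) matches 110.

yes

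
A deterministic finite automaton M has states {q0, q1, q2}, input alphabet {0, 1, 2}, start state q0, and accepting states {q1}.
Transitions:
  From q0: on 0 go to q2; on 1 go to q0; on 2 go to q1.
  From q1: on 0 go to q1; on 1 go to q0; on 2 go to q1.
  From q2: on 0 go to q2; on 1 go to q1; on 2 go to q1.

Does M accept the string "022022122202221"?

rejected

q0 --0--> q2
q2 --2--> q1
q1 --2--> q1
q1 --0--> q1
q1 --2--> q1
q1 --2--> q1
q1 --1--> q0
q0 --2--> q1
q1 --2--> q1
q1 --2--> q1
q1 --0--> q1
q1 --2--> q1
q1 --2--> q1
q1 --2--> q1
q1 --1--> q0
End in state q0, which is not an accepting state.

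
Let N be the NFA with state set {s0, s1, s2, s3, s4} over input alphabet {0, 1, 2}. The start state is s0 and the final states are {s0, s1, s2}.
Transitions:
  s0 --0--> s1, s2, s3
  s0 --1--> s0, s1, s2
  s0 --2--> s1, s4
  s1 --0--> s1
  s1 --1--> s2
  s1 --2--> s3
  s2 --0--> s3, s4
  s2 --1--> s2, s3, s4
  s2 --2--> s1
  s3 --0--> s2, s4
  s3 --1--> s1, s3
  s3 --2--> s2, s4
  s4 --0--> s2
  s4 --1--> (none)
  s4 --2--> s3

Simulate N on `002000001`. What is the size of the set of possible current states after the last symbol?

Start: {s0}
read 0: {s1, s2, s3}
read 0: {s1, s2, s3, s4}
read 2: {s1, s2, s3, s4}
read 0: {s1, s2, s3, s4}
read 0: {s1, s2, s3, s4}
read 0: {s1, s2, s3, s4}
read 0: {s1, s2, s3, s4}
read 0: {s1, s2, s3, s4}
read 1: {s1, s2, s3, s4}
Final reachable set {s1, s2, s3, s4} has 4 states.

4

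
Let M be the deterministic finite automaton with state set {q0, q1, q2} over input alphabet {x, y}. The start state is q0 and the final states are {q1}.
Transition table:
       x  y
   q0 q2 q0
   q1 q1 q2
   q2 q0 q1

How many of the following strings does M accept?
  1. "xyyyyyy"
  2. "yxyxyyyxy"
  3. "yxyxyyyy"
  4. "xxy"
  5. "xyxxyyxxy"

"xyyyyyy": rejected
"yxyxyyyxy": rejected
"yxyxyyyy": accepted
"xxy": rejected
"xyxxyyxxy": rejected

1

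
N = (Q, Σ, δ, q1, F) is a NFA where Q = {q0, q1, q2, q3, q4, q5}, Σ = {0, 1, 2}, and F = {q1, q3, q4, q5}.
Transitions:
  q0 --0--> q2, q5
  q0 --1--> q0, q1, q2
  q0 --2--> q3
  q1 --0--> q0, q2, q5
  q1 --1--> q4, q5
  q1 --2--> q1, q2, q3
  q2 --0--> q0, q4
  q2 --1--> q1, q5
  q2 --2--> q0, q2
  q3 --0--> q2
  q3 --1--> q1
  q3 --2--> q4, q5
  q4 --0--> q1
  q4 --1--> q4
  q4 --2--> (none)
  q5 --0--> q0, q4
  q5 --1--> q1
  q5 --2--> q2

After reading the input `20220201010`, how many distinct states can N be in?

5

Start: {q1}
read 2: {q1, q2, q3}
read 0: {q0, q2, q4, q5}
read 2: {q0, q2, q3}
read 2: {q0, q2, q3, q4, q5}
read 0: {q0, q1, q2, q4, q5}
read 2: {q0, q1, q2, q3}
read 0: {q0, q2, q4, q5}
read 1: {q0, q1, q2, q4, q5}
read 0: {q0, q1, q2, q4, q5}
read 1: {q0, q1, q2, q4, q5}
read 0: {q0, q1, q2, q4, q5}
Final reachable set {q0, q1, q2, q4, q5} has 5 states.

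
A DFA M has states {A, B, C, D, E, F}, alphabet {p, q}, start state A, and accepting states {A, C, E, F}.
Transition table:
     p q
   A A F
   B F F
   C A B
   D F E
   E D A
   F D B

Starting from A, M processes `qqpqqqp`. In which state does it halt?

A --q--> F
F --q--> B
B --p--> F
F --q--> B
B --q--> F
F --q--> B
B --p--> F

F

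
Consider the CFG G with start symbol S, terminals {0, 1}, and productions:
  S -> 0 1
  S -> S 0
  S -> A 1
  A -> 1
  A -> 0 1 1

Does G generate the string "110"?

yes

S ⇒ S0 ⇒ A10 ⇒ 110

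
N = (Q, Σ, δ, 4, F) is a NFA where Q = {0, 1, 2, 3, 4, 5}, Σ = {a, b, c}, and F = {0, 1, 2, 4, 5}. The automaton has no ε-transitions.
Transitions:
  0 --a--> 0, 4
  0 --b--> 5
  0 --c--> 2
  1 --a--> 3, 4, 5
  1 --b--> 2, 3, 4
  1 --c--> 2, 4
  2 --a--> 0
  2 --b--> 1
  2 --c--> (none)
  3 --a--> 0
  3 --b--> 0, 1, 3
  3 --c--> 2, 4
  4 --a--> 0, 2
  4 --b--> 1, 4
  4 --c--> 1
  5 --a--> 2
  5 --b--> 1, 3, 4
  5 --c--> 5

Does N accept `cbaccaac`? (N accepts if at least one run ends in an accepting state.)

Start: {4}
read c: {1}
read b: {2, 3, 4}
read a: {0, 2}
read c: {2}
read c: {}
The reachable set is empty and stays empty for the remaining 3 symbols.
Reachable ∩ accepting = {} — empty.

rejected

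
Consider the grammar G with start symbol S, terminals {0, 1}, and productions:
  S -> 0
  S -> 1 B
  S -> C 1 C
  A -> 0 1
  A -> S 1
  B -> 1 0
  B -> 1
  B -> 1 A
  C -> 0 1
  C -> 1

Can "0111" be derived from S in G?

yes

S ⇒ C1C ⇒ 011C ⇒ 0111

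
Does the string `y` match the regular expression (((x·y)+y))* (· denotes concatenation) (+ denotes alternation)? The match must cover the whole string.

Split into 1 piece y; each matches ((x·y)+y).

yes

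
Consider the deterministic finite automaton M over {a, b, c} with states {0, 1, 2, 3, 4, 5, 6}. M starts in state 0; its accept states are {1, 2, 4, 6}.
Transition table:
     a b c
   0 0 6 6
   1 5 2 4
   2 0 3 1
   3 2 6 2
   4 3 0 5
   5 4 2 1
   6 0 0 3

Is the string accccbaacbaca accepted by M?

rejected

0 --a--> 0
0 --c--> 6
6 --c--> 3
3 --c--> 2
2 --c--> 1
1 --b--> 2
2 --a--> 0
0 --a--> 0
0 --c--> 6
6 --b--> 0
0 --a--> 0
0 --c--> 6
6 --a--> 0
End in state 0, which is not an accepting state.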